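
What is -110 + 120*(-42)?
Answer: -5150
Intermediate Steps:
-110 + 120*(-42) = -110 - 5040 = -5150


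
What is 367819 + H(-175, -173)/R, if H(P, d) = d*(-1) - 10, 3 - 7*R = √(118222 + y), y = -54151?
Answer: 7854405785/21354 - 1141*√791/7118 ≈ 3.6781e+5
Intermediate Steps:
R = 3/7 - 9*√791/7 (R = 3/7 - √(118222 - 54151)/7 = 3/7 - 9*√791/7 ≈ -35.732)
H(P, d) = -10 - d (H(P, d) = -d - 10 = -10 - d)
367819 + H(-175, -173)/R = 367819 + (-10 - 1*(-173))/(3/7 - 9*√791/7) = 367819 + (-10 + 173)/(3/7 - 9*√791/7) = 367819 + 163/(3/7 - 9*√791/7)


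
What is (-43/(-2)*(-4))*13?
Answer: -1118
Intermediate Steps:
(-43/(-2)*(-4))*13 = (-43*(-1/2)*(-4))*13 = ((43/2)*(-4))*13 = -86*13 = -1118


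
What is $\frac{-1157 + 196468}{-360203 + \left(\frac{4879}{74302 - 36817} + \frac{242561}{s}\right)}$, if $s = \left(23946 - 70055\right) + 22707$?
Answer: $- \frac{1439760426930}{2655358688123} \approx -0.54221$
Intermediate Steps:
$s = -23402$ ($s = -46109 + 22707 = -23402$)
$\frac{-1157 + 196468}{-360203 + \left(\frac{4879}{74302 - 36817} + \frac{242561}{s}\right)} = \frac{-1157 + 196468}{-360203 + \left(\frac{4879}{74302 - 36817} + \frac{242561}{-23402}\right)} = \frac{195311}{-360203 + \left(\frac{4879}{37485} + 242561 \left(- \frac{1}{23402}\right)\right)} = \frac{195311}{-360203 + \left(4879 \cdot \frac{1}{37485} - \frac{242561}{23402}\right)} = \frac{195311}{-360203 + \left(\frac{41}{315} - \frac{242561}{23402}\right)} = \frac{195311}{-360203 - \frac{75447233}{7371630}} = \frac{195311}{- \frac{2655358688123}{7371630}} = 195311 \left(- \frac{7371630}{2655358688123}\right) = - \frac{1439760426930}{2655358688123}$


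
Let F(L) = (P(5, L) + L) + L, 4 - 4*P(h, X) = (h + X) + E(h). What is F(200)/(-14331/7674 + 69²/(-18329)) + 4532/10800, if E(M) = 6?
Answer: -43972339420007/269287931700 ≈ -163.29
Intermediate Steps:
P(h, X) = -½ - X/4 - h/4 (P(h, X) = 1 - ((h + X) + 6)/4 = 1 - ((X + h) + 6)/4 = 1 - (6 + X + h)/4 = 1 + (-3/2 - X/4 - h/4) = -½ - X/4 - h/4)
F(L) = -7/4 + 7*L/4 (F(L) = ((-½ - L/4 - ¼*5) + L) + L = ((-½ - L/4 - 5/4) + L) + L = ((-7/4 - L/4) + L) + L = (-7/4 + 3*L/4) + L = -7/4 + 7*L/4)
F(200)/(-14331/7674 + 69²/(-18329)) + 4532/10800 = (-7/4 + (7/4)*200)/(-14331/7674 + 69²/(-18329)) + 4532/10800 = (-7/4 + 350)/(-14331*1/7674 + 4761*(-1/18329)) + 4532*(1/10800) = 1393/(4*(-4777/2558 - 4761/18329)) + 1133/2700 = 1393/(4*(-99736271/46885582)) + 1133/2700 = (1393/4)*(-46885582/99736271) + 1133/2700 = -32655807863/199472542 + 1133/2700 = -43972339420007/269287931700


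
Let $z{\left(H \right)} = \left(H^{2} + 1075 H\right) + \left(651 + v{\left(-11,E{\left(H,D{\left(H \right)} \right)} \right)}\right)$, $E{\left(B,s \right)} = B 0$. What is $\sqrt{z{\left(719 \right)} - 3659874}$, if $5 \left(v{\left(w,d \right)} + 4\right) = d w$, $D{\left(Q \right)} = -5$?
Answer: $i \sqrt{2369341} \approx 1539.3 i$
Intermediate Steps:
$E{\left(B,s \right)} = 0$
$v{\left(w,d \right)} = -4 + \frac{d w}{5}$
$z{\left(H \right)} = 647 + H^{2} + 1075 H$ ($z{\left(H \right)} = \left(H^{2} + 1075 H\right) + \left(651 - \left(4 + 0 \left(-11\right)\right)\right) = \left(H^{2} + 1075 H\right) + \left(651 + \left(-4 + 0\right)\right) = \left(H^{2} + 1075 H\right) + \left(651 - 4\right) = \left(H^{2} + 1075 H\right) + 647 = 647 + H^{2} + 1075 H$)
$\sqrt{z{\left(719 \right)} - 3659874} = \sqrt{\left(647 + 719^{2} + 1075 \cdot 719\right) - 3659874} = \sqrt{\left(647 + 516961 + 772925\right) - 3659874} = \sqrt{1290533 - 3659874} = \sqrt{-2369341} = i \sqrt{2369341}$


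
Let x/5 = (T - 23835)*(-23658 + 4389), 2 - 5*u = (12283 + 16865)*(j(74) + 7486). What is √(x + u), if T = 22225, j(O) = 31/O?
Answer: √3815150510890/185 ≈ 10558.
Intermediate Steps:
u = -8073923056/185 (u = ⅖ - (12283 + 16865)*(31/74 + 7486)/5 = ⅖ - 29148*(31*(1/74) + 7486)/5 = ⅖ - 29148*(31/74 + 7486)/5 = ⅖ - 29148*553995/(5*74) = ⅖ - ⅕*8073923130/37 = ⅖ - 1614784626/37 = -8073923056/185 ≈ -4.3643e+7)
x = 155115450 (x = 5*((22225 - 23835)*(-23658 + 4389)) = 5*(-1610*(-19269)) = 5*31023090 = 155115450)
√(x + u) = √(155115450 - 8073923056/185) = √(20622435194/185) = √3815150510890/185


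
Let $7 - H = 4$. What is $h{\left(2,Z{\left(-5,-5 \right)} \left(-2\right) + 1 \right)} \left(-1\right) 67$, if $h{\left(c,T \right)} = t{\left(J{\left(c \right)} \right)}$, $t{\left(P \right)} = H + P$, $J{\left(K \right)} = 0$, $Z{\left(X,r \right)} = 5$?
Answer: $-201$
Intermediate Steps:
$H = 3$ ($H = 7 - 4 = 3$)
$t{\left(P \right)} = 3 + P$
$h{\left(c,T \right)} = 3$ ($h{\left(c,T \right)} = 3 + 0 = 3$)
$h{\left(2,Z{\left(-5,-5 \right)} \left(-2\right) + 1 \right)} \left(-1\right) 67 = 3 \left(-1\right) 67 = \left(-3\right) 67 = -201$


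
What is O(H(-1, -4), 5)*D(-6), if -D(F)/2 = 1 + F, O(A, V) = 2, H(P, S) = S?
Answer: 20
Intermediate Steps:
D(F) = -2 - 2*F (D(F) = -2*(1 + F) = -2 - 2*F)
O(H(-1, -4), 5)*D(-6) = 2*(-2 - 2*(-6)) = 2*(-2 + 12) = 2*10 = 20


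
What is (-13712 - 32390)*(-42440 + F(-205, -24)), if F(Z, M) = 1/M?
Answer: 23478849611/12 ≈ 1.9566e+9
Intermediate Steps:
(-13712 - 32390)*(-42440 + F(-205, -24)) = (-13712 - 32390)*(-42440 + 1/(-24)) = -46102*(-42440 - 1/24) = -46102*(-1018561/24) = 23478849611/12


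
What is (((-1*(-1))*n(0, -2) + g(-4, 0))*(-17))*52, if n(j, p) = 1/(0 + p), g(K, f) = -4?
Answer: 3978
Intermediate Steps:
n(j, p) = 1/p
(((-1*(-1))*n(0, -2) + g(-4, 0))*(-17))*52 = ((-1*(-1)/(-2) - 4)*(-17))*52 = ((1*(-½) - 4)*(-17))*52 = ((-½ - 4)*(-17))*52 = -9/2*(-17)*52 = (153/2)*52 = 3978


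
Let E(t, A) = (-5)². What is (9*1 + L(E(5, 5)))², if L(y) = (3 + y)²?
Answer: 628849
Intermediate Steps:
E(t, A) = 25
(9*1 + L(E(5, 5)))² = (9*1 + (3 + 25)²)² = (9 + 28²)² = (9 + 784)² = 793² = 628849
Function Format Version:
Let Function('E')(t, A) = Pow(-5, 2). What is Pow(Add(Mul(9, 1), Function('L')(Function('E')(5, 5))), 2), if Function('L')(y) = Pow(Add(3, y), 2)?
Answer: 628849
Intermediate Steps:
Function('E')(t, A) = 25
Pow(Add(Mul(9, 1), Function('L')(Function('E')(5, 5))), 2) = Pow(Add(Mul(9, 1), Pow(Add(3, 25), 2)), 2) = Pow(Add(9, Pow(28, 2)), 2) = Pow(Add(9, 784), 2) = Pow(793, 2) = 628849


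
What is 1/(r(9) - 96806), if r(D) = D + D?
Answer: -1/96788 ≈ -1.0332e-5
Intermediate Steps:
r(D) = 2*D
1/(r(9) - 96806) = 1/(2*9 - 96806) = 1/(18 - 96806) = 1/(-96788) = -1/96788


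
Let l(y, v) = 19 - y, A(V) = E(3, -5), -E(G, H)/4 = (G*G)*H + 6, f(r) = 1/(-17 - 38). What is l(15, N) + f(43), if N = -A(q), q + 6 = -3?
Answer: 219/55 ≈ 3.9818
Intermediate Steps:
q = -9 (q = -6 - 3 = -9)
f(r) = -1/55 (f(r) = 1/(-55) = -1/55)
E(G, H) = -24 - 4*H*G² (E(G, H) = -4*((G*G)*H + 6) = -4*(G²*H + 6) = -4*(H*G² + 6) = -4*(6 + H*G²) = -24 - 4*H*G²)
A(V) = 156 (A(V) = -24 - 4*(-5)*3² = -24 - 4*(-5)*9 = -24 + 180 = 156)
N = -156 (N = -1*156 = -156)
l(15, N) + f(43) = (19 - 1*15) - 1/55 = (19 - 15) - 1/55 = 4 - 1/55 = 219/55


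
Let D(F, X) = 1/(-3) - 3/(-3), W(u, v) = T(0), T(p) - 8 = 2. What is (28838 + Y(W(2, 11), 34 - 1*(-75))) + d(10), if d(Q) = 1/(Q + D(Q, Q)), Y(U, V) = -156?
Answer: 917827/32 ≈ 28682.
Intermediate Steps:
T(p) = 10 (T(p) = 8 + 2 = 10)
W(u, v) = 10
D(F, X) = ⅔ (D(F, X) = 1*(-⅓) - 3*(-⅓) = -⅓ + 1 = ⅔)
d(Q) = 1/(⅔ + Q) (d(Q) = 1/(Q + ⅔) = 1/(⅔ + Q))
(28838 + Y(W(2, 11), 34 - 1*(-75))) + d(10) = (28838 - 156) + 3/(2 + 3*10) = 28682 + 3/(2 + 30) = 28682 + 3/32 = 917827/32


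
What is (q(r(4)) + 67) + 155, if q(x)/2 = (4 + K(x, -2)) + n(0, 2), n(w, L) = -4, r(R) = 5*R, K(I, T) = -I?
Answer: 182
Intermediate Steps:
q(x) = -2*x (q(x) = 2*((4 - x) - 4) = 2*(-x) = -2*x)
(q(r(4)) + 67) + 155 = (-10*4 + 67) + 155 = (-2*20 + 67) + 155 = (-40 + 67) + 155 = 27 + 155 = 182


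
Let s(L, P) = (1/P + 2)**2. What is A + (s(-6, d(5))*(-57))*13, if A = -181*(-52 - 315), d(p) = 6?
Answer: 755381/12 ≈ 62948.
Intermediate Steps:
s(L, P) = (2 + 1/P)**2
A = 66427 (A = -181*(-367) = 66427)
A + (s(-6, d(5))*(-57))*13 = 66427 + (((1 + 2*6)**2/6**2)*(-57))*13 = 66427 + (((1 + 12)**2/36)*(-57))*13 = 66427 + (((1/36)*13**2)*(-57))*13 = 66427 + (((1/36)*169)*(-57))*13 = 66427 + ((169/36)*(-57))*13 = 66427 - 3211/12*13 = 66427 - 41743/12 = 755381/12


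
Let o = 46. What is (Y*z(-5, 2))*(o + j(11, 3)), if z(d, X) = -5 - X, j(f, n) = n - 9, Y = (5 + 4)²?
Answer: -22680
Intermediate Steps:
Y = 81 (Y = 9² = 81)
j(f, n) = -9 + n
(Y*z(-5, 2))*(o + j(11, 3)) = (81*(-5 - 1*2))*(46 + (-9 + 3)) = (81*(-5 - 2))*(46 - 6) = (81*(-7))*40 = -567*40 = -22680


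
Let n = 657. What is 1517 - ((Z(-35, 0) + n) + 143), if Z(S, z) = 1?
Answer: 716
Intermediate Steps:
1517 - ((Z(-35, 0) + n) + 143) = 1517 - ((1 + 657) + 143) = 1517 - (658 + 143) = 1517 - 1*801 = 1517 - 801 = 716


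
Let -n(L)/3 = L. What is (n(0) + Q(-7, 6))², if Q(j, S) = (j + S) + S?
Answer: 25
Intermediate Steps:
n(L) = -3*L
Q(j, S) = j + 2*S (Q(j, S) = (S + j) + S = j + 2*S)
(n(0) + Q(-7, 6))² = (-3*0 + (-7 + 2*6))² = (0 + (-7 + 12))² = (0 + 5)² = 5² = 25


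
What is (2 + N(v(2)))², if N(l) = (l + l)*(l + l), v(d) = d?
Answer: 324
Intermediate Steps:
N(l) = 4*l² (N(l) = (2*l)*(2*l) = 4*l²)
(2 + N(v(2)))² = (2 + 4*2²)² = (2 + 4*4)² = (2 + 16)² = 18² = 324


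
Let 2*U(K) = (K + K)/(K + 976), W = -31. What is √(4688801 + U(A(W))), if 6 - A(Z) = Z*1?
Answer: 5*√192460090834/1013 ≈ 2165.4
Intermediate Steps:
A(Z) = 6 - Z
U(K) = K/(976 + K) (U(K) = ((K + K)/(K + 976))/2 = ((2*K)/(976 + K))/2 = (2*K/(976 + K))/2 = K/(976 + K))
√(4688801 + U(A(W))) = √(4688801 + (6 - 1*(-31))/(976 + (6 - 1*(-31)))) = √(4688801 + (6 + 31)/(976 + (6 + 31))) = √(4688801 + 37/(976 + 37)) = √(4688801 + 37/1013) = √(4749755450/1013) = 5*√192460090834/1013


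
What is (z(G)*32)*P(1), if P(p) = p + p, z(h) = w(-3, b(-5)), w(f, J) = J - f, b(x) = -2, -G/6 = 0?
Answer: 64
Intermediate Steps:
G = 0 (G = -6*0 = 0)
z(h) = 1 (z(h) = -2 - 1*(-3) = -2 + 3 = 1)
P(p) = 2*p
(z(G)*32)*P(1) = (1*32)*(2*1) = 32*2 = 64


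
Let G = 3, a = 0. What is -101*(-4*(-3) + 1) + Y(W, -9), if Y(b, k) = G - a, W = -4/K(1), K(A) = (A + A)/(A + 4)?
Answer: -1310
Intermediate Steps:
K(A) = 2*A/(4 + A) (K(A) = (2*A)/(4 + A) = 2*A/(4 + A))
W = -10 (W = -4/(2*1/(4 + 1)) = -4/(2*1/5) = -4/(2*1*(1/5)) = -4/2/5 = -4*5/2 = -10)
Y(b, k) = 3 (Y(b, k) = 3 - 1*0 = 3 + 0 = 3)
-101*(-4*(-3) + 1) + Y(W, -9) = -101*(-4*(-3) + 1) + 3 = -101*(12 + 1) + 3 = -101*13 + 3 = -1313 + 3 = -1310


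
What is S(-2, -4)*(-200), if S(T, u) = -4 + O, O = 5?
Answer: -200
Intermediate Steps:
S(T, u) = 1 (S(T, u) = -4 + 5 = 1)
S(-2, -4)*(-200) = 1*(-200) = -200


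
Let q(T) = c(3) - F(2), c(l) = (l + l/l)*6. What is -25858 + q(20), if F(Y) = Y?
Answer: -25836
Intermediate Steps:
c(l) = 6 + 6*l (c(l) = (l + 1)*6 = (1 + l)*6 = 6 + 6*l)
q(T) = 22 (q(T) = (6 + 6*3) - 1*2 = (6 + 18) - 2 = 24 - 2 = 22)
-25858 + q(20) = -25858 + 22 = -25836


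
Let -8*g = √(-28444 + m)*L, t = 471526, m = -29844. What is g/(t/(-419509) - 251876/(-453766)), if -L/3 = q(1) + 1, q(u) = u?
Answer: -285538381341*I*√3643/54149109016 ≈ -318.28*I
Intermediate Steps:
L = -6 (L = -3*(1 + 1) = -3*2 = -6)
g = 3*I*√3643 (g = -√(-28444 - 29844)*(-6)/8 = -√(-58288)*(-6)/8 = -4*I*√3643*(-6)/8 = -(-3)*I*√3643 = 3*I*√3643 ≈ 181.07*I)
g/(t/(-419509) - 251876/(-453766)) = (3*I*√3643)/(471526/(-419509) - 251876/(-453766)) = (3*I*√3643)/(471526*(-1/419509) - 251876*(-1/453766)) = (3*I*√3643)/(-471526/419509 + 125938/226883) = (3*I*√3643)/(-54149109016/95179460447) = (3*I*√3643)*(-95179460447/54149109016) = -285538381341*I*√3643/54149109016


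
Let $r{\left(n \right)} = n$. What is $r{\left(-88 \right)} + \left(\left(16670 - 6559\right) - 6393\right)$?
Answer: $3630$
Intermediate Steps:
$r{\left(-88 \right)} + \left(\left(16670 - 6559\right) - 6393\right) = -88 + \left(\left(16670 - 6559\right) - 6393\right) = -88 + \left(10111 - 6393\right) = -88 + 3718 = 3630$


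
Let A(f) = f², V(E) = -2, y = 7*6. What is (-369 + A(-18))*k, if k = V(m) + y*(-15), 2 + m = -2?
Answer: 28440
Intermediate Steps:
m = -4 (m = -2 - 2 = -4)
y = 42
k = -632 (k = -2 + 42*(-15) = -2 - 630 = -632)
(-369 + A(-18))*k = (-369 + (-18)²)*(-632) = (-369 + 324)*(-632) = -45*(-632) = 28440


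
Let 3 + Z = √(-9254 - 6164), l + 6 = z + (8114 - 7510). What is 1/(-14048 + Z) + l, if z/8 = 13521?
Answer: 21475413688503/197446019 - I*√15418/197446019 ≈ 1.0877e+5 - 6.2888e-7*I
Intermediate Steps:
z = 108168 (z = 8*13521 = 108168)
l = 108766 (l = -6 + (108168 + (8114 - 7510)) = -6 + (108168 + 604) = -6 + 108772 = 108766)
Z = -3 + I*√15418 (Z = -3 + √(-9254 - 6164) = -3 + √(-15418) = -3 + I*√15418 ≈ -3.0 + 124.17*I)
1/(-14048 + Z) + l = 1/(-14048 + (-3 + I*√15418)) + 108766 = 1/(-14051 + I*√15418) + 108766 = 108766 + 1/(-14051 + I*√15418)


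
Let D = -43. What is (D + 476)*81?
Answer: 35073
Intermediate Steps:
(D + 476)*81 = (-43 + 476)*81 = 433*81 = 35073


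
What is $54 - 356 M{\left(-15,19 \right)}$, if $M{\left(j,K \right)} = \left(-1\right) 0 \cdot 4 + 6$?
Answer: $-2082$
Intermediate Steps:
$M{\left(j,K \right)} = 6$ ($M{\left(j,K \right)} = 0 \cdot 4 + 6 = 0 + 6 = 6$)
$54 - 356 M{\left(-15,19 \right)} = 54 - 2136 = -2082$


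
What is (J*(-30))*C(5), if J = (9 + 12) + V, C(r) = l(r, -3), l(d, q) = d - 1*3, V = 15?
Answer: -2160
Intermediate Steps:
l(d, q) = -3 + d (l(d, q) = d - 3 = -3 + d)
C(r) = -3 + r
J = 36 (J = (9 + 12) + 15 = 21 + 15 = 36)
(J*(-30))*C(5) = (36*(-30))*(-3 + 5) = -1080*2 = -2160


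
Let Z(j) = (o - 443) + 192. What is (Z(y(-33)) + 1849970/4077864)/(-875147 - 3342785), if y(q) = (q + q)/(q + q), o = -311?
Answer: 1144954799/8600076528624 ≈ 0.00013313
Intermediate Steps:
y(q) = 1 (y(q) = (2*q)/((2*q)) = (2*q)*(1/(2*q)) = 1)
Z(j) = -562 (Z(j) = (-311 - 443) + 192 = -754 + 192 = -562)
(Z(y(-33)) + 1849970/4077864)/(-875147 - 3342785) = (-562 + 1849970/4077864)/(-875147 - 3342785) = (-562 + 1849970*(1/4077864))/(-4217932) = (-562 + 924985/2038932)*(-1/4217932) = -1144954799/2038932*(-1/4217932) = 1144954799/8600076528624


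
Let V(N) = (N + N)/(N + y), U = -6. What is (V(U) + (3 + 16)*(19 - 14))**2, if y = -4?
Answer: 231361/25 ≈ 9254.4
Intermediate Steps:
V(N) = 2*N/(-4 + N) (V(N) = (N + N)/(N - 4) = (2*N)/(-4 + N) = 2*N/(-4 + N))
(V(U) + (3 + 16)*(19 - 14))**2 = (2*(-6)/(-4 - 6) + (3 + 16)*(19 - 14))**2 = (2*(-6)/(-10) + 19*5)**2 = (2*(-6)*(-1/10) + 95)**2 = (6/5 + 95)**2 = (481/5)**2 = 231361/25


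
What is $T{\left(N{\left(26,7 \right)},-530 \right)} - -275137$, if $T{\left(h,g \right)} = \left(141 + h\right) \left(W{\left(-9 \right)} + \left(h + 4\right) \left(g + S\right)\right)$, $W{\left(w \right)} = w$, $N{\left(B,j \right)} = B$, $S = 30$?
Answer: $-2231366$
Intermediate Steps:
$T{\left(h,g \right)} = \left(-9 + \left(4 + h\right) \left(30 + g\right)\right) \left(141 + h\right)$ ($T{\left(h,g \right)} = \left(141 + h\right) \left(-9 + \left(h + 4\right) \left(g + 30\right)\right) = \left(141 + h\right) \left(-9 + \left(4 + h\right) \left(30 + g\right)\right) = \left(-9 + \left(4 + h\right) \left(30 + g\right)\right) \left(141 + h\right)$)
$T{\left(N{\left(26,7 \right)},-530 \right)} - -275137 = \left(15651 + 30 \cdot 26^{2} + 564 \left(-530\right) + 4341 \cdot 26 - 530 \cdot 26^{2} + 145 \left(-530\right) 26\right) - -275137 = \left(15651 + 30 \cdot 676 - 298920 + 112866 - 358280 - 1998100\right) + 275137 = \left(15651 + 20280 - 298920 + 112866 - 358280 - 1998100\right) + 275137 = -2506503 + 275137 = -2231366$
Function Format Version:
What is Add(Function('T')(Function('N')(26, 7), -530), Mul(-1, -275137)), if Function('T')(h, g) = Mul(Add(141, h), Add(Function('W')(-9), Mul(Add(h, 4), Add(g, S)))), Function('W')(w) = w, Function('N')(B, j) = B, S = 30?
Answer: -2231366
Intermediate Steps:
Function('T')(h, g) = Mul(Add(-9, Mul(Add(4, h), Add(30, g))), Add(141, h)) (Function('T')(h, g) = Mul(Add(141, h), Add(-9, Mul(Add(h, 4), Add(g, 30)))) = Mul(Add(141, h), Add(-9, Mul(Add(4, h), Add(30, g)))) = Mul(Add(-9, Mul(Add(4, h), Add(30, g))), Add(141, h)))
Add(Function('T')(Function('N')(26, 7), -530), Mul(-1, -275137)) = Add(Add(15651, Mul(30, Pow(26, 2)), Mul(564, -530), Mul(4341, 26), Mul(-530, Pow(26, 2)), Mul(145, -530, 26)), Mul(-1, -275137)) = Add(Add(15651, Mul(30, 676), -298920, 112866, Mul(-530, 676), -1998100), 275137) = Add(Add(15651, 20280, -298920, 112866, -358280, -1998100), 275137) = Add(-2506503, 275137) = -2231366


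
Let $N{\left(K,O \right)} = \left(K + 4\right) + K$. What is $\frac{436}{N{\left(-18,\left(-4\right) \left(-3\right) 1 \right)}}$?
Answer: $- \frac{109}{8} \approx -13.625$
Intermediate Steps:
$N{\left(K,O \right)} = 4 + 2 K$ ($N{\left(K,O \right)} = \left(4 + K\right) + K = 4 + 2 K$)
$\frac{436}{N{\left(-18,\left(-4\right) \left(-3\right) 1 \right)}} = \frac{436}{4 + 2 \left(-18\right)} = \frac{436}{4 - 36} = \frac{436}{-32} = 436 \left(- \frac{1}{32}\right) = - \frac{109}{8}$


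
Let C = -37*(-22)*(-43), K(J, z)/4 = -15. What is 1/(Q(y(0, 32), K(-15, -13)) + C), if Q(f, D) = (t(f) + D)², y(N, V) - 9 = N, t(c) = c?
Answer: -1/32401 ≈ -3.0863e-5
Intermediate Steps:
y(N, V) = 9 + N
K(J, z) = -60 (K(J, z) = 4*(-15) = -60)
Q(f, D) = (D + f)² (Q(f, D) = (f + D)² = (D + f)²)
C = -35002 (C = 814*(-43) = -35002)
1/(Q(y(0, 32), K(-15, -13)) + C) = 1/((-60 + (9 + 0))² - 35002) = 1/((-60 + 9)² - 35002) = 1/((-51)² - 35002) = 1/(2601 - 35002) = 1/(-32401) = -1/32401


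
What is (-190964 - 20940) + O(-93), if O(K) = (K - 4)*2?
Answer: -212098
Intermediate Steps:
O(K) = -8 + 2*K (O(K) = (-4 + K)*2 = -8 + 2*K)
(-190964 - 20940) + O(-93) = (-190964 - 20940) + (-8 + 2*(-93)) = -211904 + (-8 - 186) = -211904 - 194 = -212098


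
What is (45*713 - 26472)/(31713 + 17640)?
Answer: 1871/16451 ≈ 0.11373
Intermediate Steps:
(45*713 - 26472)/(31713 + 17640) = (32085 - 26472)/49353 = 5613*(1/49353) = 1871/16451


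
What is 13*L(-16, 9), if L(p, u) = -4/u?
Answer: -52/9 ≈ -5.7778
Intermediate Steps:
13*L(-16, 9) = 13*(-4/9) = -52/9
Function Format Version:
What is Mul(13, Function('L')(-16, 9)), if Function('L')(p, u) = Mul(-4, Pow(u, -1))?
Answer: Rational(-52, 9) ≈ -5.7778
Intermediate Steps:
Mul(13, Function('L')(-16, 9)) = Mul(13, Mul(-4, Pow(9, -1))) = Mul(13, Mul(-4, Rational(1, 9))) = Mul(13, Rational(-4, 9)) = Rational(-52, 9)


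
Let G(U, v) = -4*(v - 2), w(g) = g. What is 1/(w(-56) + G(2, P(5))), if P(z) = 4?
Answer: -1/64 ≈ -0.015625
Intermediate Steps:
G(U, v) = 8 - 4*v (G(U, v) = -4*(-2 + v) = 8 - 4*v)
1/(w(-56) + G(2, P(5))) = 1/(-56 + (8 - 4*4)) = 1/(-56 + (8 - 16)) = 1/(-56 - 8) = 1/(-64) = -1/64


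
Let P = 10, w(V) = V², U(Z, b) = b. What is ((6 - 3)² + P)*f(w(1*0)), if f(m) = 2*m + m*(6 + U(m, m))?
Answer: 0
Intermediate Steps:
f(m) = 2*m + m*(6 + m)
((6 - 3)² + P)*f(w(1*0)) = ((6 - 3)² + 10)*((1*0)²*(8 + (1*0)²)) = (3² + 10)*(0²*(8 + 0²)) = (9 + 10)*(0*(8 + 0)) = 19*(0*8) = 19*0 = 0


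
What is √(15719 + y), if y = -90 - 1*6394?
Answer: √9235 ≈ 96.099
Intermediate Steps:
y = -6484 (y = -90 - 6394 = -6484)
√(15719 + y) = √(15719 - 6484) = √9235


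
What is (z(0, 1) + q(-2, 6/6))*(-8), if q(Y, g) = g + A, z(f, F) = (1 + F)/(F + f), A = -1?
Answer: -16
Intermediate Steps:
z(f, F) = (1 + F)/(F + f)
q(Y, g) = -1 + g (q(Y, g) = g - 1 = -1 + g)
(z(0, 1) + q(-2, 6/6))*(-8) = ((1 + 1)/(1 + 0) + (-1 + 6/6))*(-8) = (2/1 + (-1 + 6*(⅙)))*(-8) = (1*2 + (-1 + 1))*(-8) = (2 + 0)*(-8) = 2*(-8) = -16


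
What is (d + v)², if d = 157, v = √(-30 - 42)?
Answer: 24577 + 1884*I*√2 ≈ 24577.0 + 2664.4*I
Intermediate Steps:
v = 6*I*√2 (v = √(-72) = 6*I*√2 ≈ 8.4853*I)
(d + v)² = (157 + 6*I*√2)²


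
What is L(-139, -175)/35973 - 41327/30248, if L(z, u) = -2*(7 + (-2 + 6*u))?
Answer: -1423437851/1088111304 ≈ -1.3082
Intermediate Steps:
L(z, u) = -10 - 12*u (L(z, u) = -2*(5 + 6*u) = -10 - 12*u)
L(-139, -175)/35973 - 41327/30248 = (-10 - 12*(-175))/35973 - 41327/30248 = (-10 + 2100)*(1/35973) - 41327*1/30248 = 2090*(1/35973) - 41327/30248 = 2090/35973 - 41327/30248 = -1423437851/1088111304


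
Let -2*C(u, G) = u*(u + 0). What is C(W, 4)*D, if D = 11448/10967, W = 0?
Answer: 0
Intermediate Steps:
C(u, G) = -u**2/2 (C(u, G) = -u*(u + 0)/2 = -u*u/2 = -u**2/2)
D = 11448/10967 (D = 11448*(1/10967) = 11448/10967 ≈ 1.0439)
C(W, 4)*D = -1/2*0**2*(11448/10967) = -1/2*0*(11448/10967) = 0*(11448/10967) = 0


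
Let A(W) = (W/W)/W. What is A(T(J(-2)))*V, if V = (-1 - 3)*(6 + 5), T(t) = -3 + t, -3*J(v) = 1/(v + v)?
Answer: 528/35 ≈ 15.086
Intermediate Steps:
J(v) = -1/(6*v) (J(v) = -1/(3*(v + v)) = -1/(2*v)/3 = -1/(6*v))
A(W) = 1/W
V = -44 (V = -4*11 = -44)
A(T(J(-2)))*V = -44/(-3 - 1/6/(-2)) = -44/(-3 - 1/6*(-1/2)) = -44/(-3 + 1/12) = -44/(-35/12) = -12/35*(-44) = 528/35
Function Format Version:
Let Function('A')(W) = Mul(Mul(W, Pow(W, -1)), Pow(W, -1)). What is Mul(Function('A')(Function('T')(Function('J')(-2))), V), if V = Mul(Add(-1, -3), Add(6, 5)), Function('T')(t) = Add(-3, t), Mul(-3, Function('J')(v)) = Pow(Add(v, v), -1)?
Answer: Rational(528, 35) ≈ 15.086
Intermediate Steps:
Function('J')(v) = Mul(Rational(-1, 6), Pow(v, -1)) (Function('J')(v) = Mul(Rational(-1, 3), Pow(Add(v, v), -1)) = Mul(Rational(-1, 3), Pow(Mul(2, v), -1)) = Mul(Rational(-1, 3), Mul(Rational(1, 2), Pow(v, -1))) = Mul(Rational(-1, 6), Pow(v, -1)))
Function('A')(W) = Pow(W, -1) (Function('A')(W) = Mul(1, Pow(W, -1)) = Pow(W, -1))
V = -44 (V = Mul(-4, 11) = -44)
Mul(Function('A')(Function('T')(Function('J')(-2))), V) = Mul(Pow(Add(-3, Mul(Rational(-1, 6), Pow(-2, -1))), -1), -44) = Mul(Pow(Add(-3, Mul(Rational(-1, 6), Rational(-1, 2))), -1), -44) = Mul(Pow(Add(-3, Rational(1, 12)), -1), -44) = Mul(Pow(Rational(-35, 12), -1), -44) = Mul(Rational(-12, 35), -44) = Rational(528, 35)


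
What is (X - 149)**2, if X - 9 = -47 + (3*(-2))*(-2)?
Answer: 30625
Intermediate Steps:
X = -26 (X = 9 + (-47 + (3*(-2))*(-2)) = 9 + (-47 - 6*(-2)) = 9 + (-47 + 12) = 9 - 35 = -26)
(X - 149)**2 = (-26 - 149)**2 = (-175)**2 = 30625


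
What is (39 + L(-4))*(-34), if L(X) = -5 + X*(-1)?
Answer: -1292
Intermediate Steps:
L(X) = -5 - X
(39 + L(-4))*(-34) = (39 + (-5 - 1*(-4)))*(-34) = (39 + (-5 + 4))*(-34) = (39 - 1)*(-34) = 38*(-34) = -1292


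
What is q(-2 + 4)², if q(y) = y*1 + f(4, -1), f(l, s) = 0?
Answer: 4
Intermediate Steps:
q(y) = y (q(y) = y*1 + 0 = y + 0 = y)
q(-2 + 4)² = (-2 + 4)² = 2² = 4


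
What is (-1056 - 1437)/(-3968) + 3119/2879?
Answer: 19553539/11423872 ≈ 1.7116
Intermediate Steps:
(-1056 - 1437)/(-3968) + 3119/2879 = -2493*(-1/3968) + 3119*(1/2879) = 2493/3968 + 3119/2879 = 19553539/11423872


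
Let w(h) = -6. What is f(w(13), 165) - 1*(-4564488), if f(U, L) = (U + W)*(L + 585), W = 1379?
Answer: 5594238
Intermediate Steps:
f(U, L) = (585 + L)*(1379 + U) (f(U, L) = (U + 1379)*(L + 585) = (1379 + U)*(585 + L) = (585 + L)*(1379 + U))
f(w(13), 165) - 1*(-4564488) = (806715 + 585*(-6) + 1379*165 + 165*(-6)) - 1*(-4564488) = (806715 - 3510 + 227535 - 990) + 4564488 = 1029750 + 4564488 = 5594238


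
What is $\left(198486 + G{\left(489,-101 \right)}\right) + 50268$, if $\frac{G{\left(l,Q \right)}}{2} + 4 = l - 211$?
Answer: $249302$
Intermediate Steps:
$G{\left(l,Q \right)} = -430 + 2 l$ ($G{\left(l,Q \right)} = -8 + 2 \left(l - 211\right) = -8 + 2 \left(-211 + l\right) = -8 + \left(-422 + 2 l\right) = -430 + 2 l$)
$\left(198486 + G{\left(489,-101 \right)}\right) + 50268 = \left(198486 + \left(-430 + 2 \cdot 489\right)\right) + 50268 = \left(198486 + \left(-430 + 978\right)\right) + 50268 = \left(198486 + 548\right) + 50268 = 199034 + 50268 = 249302$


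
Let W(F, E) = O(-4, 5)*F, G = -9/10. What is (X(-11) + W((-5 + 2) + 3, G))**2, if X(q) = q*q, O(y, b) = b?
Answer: 14641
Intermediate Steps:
X(q) = q**2
G = -9/10 (G = -9*1/10 = -9/10 ≈ -0.90000)
W(F, E) = 5*F
(X(-11) + W((-5 + 2) + 3, G))**2 = ((-11)**2 + 5*((-5 + 2) + 3))**2 = (121 + 5*(-3 + 3))**2 = (121 + 5*0)**2 = (121 + 0)**2 = 121**2 = 14641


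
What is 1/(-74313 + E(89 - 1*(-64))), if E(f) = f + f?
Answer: -1/74007 ≈ -1.3512e-5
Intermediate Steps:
E(f) = 2*f
1/(-74313 + E(89 - 1*(-64))) = 1/(-74313 + 2*(89 - 1*(-64))) = 1/(-74313 + 2*(89 + 64)) = 1/(-74313 + 2*153) = 1/(-74313 + 306) = 1/(-74007) = -1/74007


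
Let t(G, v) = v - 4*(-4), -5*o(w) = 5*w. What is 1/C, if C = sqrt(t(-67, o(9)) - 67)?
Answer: -I*sqrt(15)/30 ≈ -0.1291*I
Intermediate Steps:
o(w) = -w
t(G, v) = 16 + v (t(G, v) = v + 16 = 16 + v)
C = 2*I*sqrt(15) (C = sqrt((16 - 1*9) - 67) = sqrt((16 - 9) - 67) = sqrt(7 - 67) = sqrt(-60) = 2*I*sqrt(15) ≈ 7.746*I)
1/C = 1/(2*I*sqrt(15)) = -I*sqrt(15)/30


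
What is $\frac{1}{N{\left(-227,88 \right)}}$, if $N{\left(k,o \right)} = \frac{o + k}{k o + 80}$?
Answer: $\frac{19896}{139} \approx 143.14$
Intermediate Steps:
$N{\left(k,o \right)} = \frac{k + o}{80 + k o}$
$\frac{1}{N{\left(-227,88 \right)}} = \frac{1}{\frac{1}{80 - 19976} \left(-227 + 88\right)} = \frac{1}{\frac{1}{80 - 19976} \left(-139\right)} = \frac{1}{\frac{1}{-19896} \left(-139\right)} = \frac{1}{\left(- \frac{1}{19896}\right) \left(-139\right)} = \frac{1}{\frac{139}{19896}} = \frac{19896}{139}$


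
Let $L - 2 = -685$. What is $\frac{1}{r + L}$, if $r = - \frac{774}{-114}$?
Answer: $- \frac{19}{12848} \approx -0.0014788$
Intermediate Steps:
$r = \frac{129}{19}$ ($r = \left(-774\right) \left(- \frac{1}{114}\right) = \frac{129}{19} \approx 6.7895$)
$L = -683$ ($L = 2 - 685 = -683$)
$\frac{1}{r + L} = \frac{1}{\frac{129}{19} - 683} = \frac{1}{- \frac{12848}{19}} = - \frac{19}{12848}$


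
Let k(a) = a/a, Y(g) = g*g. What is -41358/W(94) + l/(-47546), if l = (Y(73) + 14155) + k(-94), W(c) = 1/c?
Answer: -184842321477/47546 ≈ -3.8877e+6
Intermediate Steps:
Y(g) = g²
k(a) = 1
l = 19485 (l = (73² + 14155) + 1 = (5329 + 14155) + 1 = 19484 + 1 = 19485)
-41358/W(94) + l/(-47546) = -41358/(1/94) + 19485/(-47546) = -41358/1/94 + 19485*(-1/47546) = -41358*94 - 19485/47546 = -3887652 - 19485/47546 = -184842321477/47546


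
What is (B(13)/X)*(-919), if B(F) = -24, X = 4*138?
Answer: 919/23 ≈ 39.957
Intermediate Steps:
X = 552
(B(13)/X)*(-919) = -24/552*(-919) = -24*1/552*(-919) = -1/23*(-919) = 919/23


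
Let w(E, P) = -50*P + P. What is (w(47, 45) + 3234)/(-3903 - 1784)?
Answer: -1029/5687 ≈ -0.18094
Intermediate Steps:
w(E, P) = -49*P
(w(47, 45) + 3234)/(-3903 - 1784) = (-49*45 + 3234)/(-3903 - 1784) = (-2205 + 3234)/(-5687) = 1029*(-1/5687) = -1029/5687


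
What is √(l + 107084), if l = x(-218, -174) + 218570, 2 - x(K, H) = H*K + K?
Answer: √287942 ≈ 536.60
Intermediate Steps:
x(K, H) = 2 - K - H*K (x(K, H) = 2 - (H*K + K) = 2 - (K + H*K) = 2 + (-K - H*K) = 2 - K - H*K)
l = 180858 (l = (2 - 1*(-218) - 1*(-174)*(-218)) + 218570 = (2 + 218 - 37932) + 218570 = -37712 + 218570 = 180858)
√(l + 107084) = √(180858 + 107084) = √287942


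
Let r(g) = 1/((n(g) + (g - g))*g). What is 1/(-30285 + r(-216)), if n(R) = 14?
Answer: -3024/91581841 ≈ -3.3020e-5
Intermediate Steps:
r(g) = 1/(14*g) (r(g) = 1/((14 + (g - g))*g) = 1/((14 + 0)*g) = 1/(14*g))
1/(-30285 + r(-216)) = 1/(-30285 + (1/14)/(-216)) = 1/(-30285 + (1/14)*(-1/216)) = 1/(-30285 - 1/3024) = 1/(-91581841/3024) = -3024/91581841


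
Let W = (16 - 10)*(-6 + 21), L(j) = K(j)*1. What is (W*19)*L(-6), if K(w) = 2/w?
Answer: -570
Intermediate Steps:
L(j) = 2/j (L(j) = (2/j)*1 = 2/j)
W = 90 (W = 6*15 = 90)
(W*19)*L(-6) = (90*19)*(2/(-6)) = 1710*(2*(-⅙)) = 1710*(-⅓) = -570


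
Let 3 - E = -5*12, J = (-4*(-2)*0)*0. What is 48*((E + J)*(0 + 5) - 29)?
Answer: 13728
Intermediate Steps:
J = 0 (J = (8*0)*0 = 0*0 = 0)
E = 63 (E = 3 - (-5)*12 = 3 - 1*(-60) = 3 + 60 = 63)
48*((E + J)*(0 + 5) - 29) = 48*((63 + 0)*(0 + 5) - 29) = 48*(63*5 - 29) = 48*(315 - 29) = 48*286 = 13728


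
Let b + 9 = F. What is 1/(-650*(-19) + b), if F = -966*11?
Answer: 1/1715 ≈ 0.00058309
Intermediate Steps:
F = -10626
b = -10635 (b = -9 - 10626 = -10635)
1/(-650*(-19) + b) = 1/(-650*(-19) - 10635) = 1/(12350 - 10635) = 1/1715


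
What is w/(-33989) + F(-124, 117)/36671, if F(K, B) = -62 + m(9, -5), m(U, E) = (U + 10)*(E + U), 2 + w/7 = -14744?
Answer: 3785729808/1246410619 ≈ 3.0373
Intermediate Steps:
w = -103222 (w = -14 + 7*(-14744) = -14 - 103208 = -103222)
m(U, E) = (10 + U)*(E + U)
F(K, B) = 14 (F(K, B) = -62 + (9² + 10*(-5) + 10*9 - 5*9) = -62 + (81 - 50 + 90 - 45) = -62 + 76 = 14)
w/(-33989) + F(-124, 117)/36671 = -103222/(-33989) + 14/36671 = -103222*(-1/33989) + 14*(1/36671) = 103222/33989 + 14/36671 = 3785729808/1246410619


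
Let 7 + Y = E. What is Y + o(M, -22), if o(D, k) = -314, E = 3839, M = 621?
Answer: 3518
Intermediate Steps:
Y = 3832 (Y = -7 + 3839 = 3832)
Y + o(M, -22) = 3832 - 314 = 3518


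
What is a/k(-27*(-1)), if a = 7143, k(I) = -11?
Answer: -7143/11 ≈ -649.36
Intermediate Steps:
a/k(-27*(-1)) = 7143/(-11) = 7143*(-1/11) = -7143/11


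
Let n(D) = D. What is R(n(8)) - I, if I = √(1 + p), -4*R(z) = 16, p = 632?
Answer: -4 - √633 ≈ -29.159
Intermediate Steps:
R(z) = -4 (R(z) = -¼*16 = -4)
I = √633 (I = √(1 + 632) = √633 ≈ 25.159)
R(n(8)) - I = -4 - √633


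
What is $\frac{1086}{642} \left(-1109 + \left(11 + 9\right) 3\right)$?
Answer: $- \frac{189869}{107} \approx -1774.5$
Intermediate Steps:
$\frac{1086}{642} \left(-1109 + \left(11 + 9\right) 3\right) = 1086 \cdot \frac{1}{642} \left(-1109 + 20 \cdot 3\right) = \frac{181 \left(-1109 + 60\right)}{107} = \frac{181}{107} \left(-1049\right) = - \frac{189869}{107}$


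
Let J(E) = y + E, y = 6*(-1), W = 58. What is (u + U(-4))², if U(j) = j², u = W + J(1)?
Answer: 4761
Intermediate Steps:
y = -6
J(E) = -6 + E
u = 53 (u = 58 + (-6 + 1) = 58 - 5 = 53)
(u + U(-4))² = (53 + (-4)²)² = (53 + 16)² = 69² = 4761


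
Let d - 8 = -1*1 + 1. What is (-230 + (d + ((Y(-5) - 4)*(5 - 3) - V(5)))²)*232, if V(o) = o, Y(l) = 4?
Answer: -51272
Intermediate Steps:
d = 8 (d = 8 + (-1*1 + 1) = 8 + (-1 + 1) = 8 + 0 = 8)
(-230 + (d + ((Y(-5) - 4)*(5 - 3) - V(5)))²)*232 = (-230 + (8 + ((4 - 4)*(5 - 3) - 1*5))²)*232 = (-230 + (8 + (0*2 - 5))²)*232 = (-230 + (8 + (0 - 5))²)*232 = (-230 + (8 - 5)²)*232 = (-230 + 3²)*232 = (-230 + 9)*232 = -221*232 = -51272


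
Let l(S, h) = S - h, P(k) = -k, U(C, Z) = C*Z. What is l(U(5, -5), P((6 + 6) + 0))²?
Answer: 169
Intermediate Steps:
l(U(5, -5), P((6 + 6) + 0))² = (5*(-5) - (-1)*((6 + 6) + 0))² = (-25 - (-1)*(12 + 0))² = (-25 - (-1)*12)² = (-25 - 1*(-12))² = (-25 + 12)² = (-13)² = 169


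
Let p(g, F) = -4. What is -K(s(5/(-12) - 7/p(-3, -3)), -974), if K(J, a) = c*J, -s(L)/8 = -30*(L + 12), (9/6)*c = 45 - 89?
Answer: 281600/3 ≈ 93867.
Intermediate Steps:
c = -88/3 (c = 2*(45 - 89)/3 = (⅔)*(-44) = -88/3 ≈ -29.333)
s(L) = 2880 + 240*L (s(L) = -(-240)*(L + 12) = -(-240)*(12 + L) = -8*(-360 - 30*L) = 2880 + 240*L)
K(J, a) = -88*J/3
-K(s(5/(-12) - 7/p(-3, -3)), -974) = -(-88)*(2880 + 240*(5/(-12) - 7/(-4)))/3 = -(-88)*(2880 + 240*(5*(-1/12) - 7*(-¼)))/3 = -(-88)*(2880 + 240*(-5/12 + 7/4))/3 = -(-88)*(2880 + 240*(4/3))/3 = -(-88)*(2880 + 320)/3 = -(-88)*3200/3 = -1*(-281600/3) = 281600/3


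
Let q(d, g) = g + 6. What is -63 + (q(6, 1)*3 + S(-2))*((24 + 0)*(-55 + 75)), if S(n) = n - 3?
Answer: 7617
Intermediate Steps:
S(n) = -3 + n
q(d, g) = 6 + g
-63 + (q(6, 1)*3 + S(-2))*((24 + 0)*(-55 + 75)) = -63 + ((6 + 1)*3 + (-3 - 2))*((24 + 0)*(-55 + 75)) = -63 + (7*3 - 5)*(24*20) = -63 + (21 - 5)*480 = -63 + 16*480 = -63 + 7680 = 7617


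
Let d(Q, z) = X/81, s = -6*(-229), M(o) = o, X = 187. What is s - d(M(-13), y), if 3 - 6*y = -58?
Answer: 111107/81 ≈ 1371.7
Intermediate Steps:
y = 61/6 (y = 1/2 - 1/6*(-58) = 1/2 + 29/3 = 61/6 ≈ 10.167)
s = 1374
d(Q, z) = 187/81
s - d(M(-13), y) = 1374 - 1*187/81 = 1374 - 187/81 = 111107/81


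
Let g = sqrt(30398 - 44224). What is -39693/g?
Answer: 39693*I*sqrt(13826)/13826 ≈ 337.57*I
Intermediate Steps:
g = I*sqrt(13826) (g = sqrt(-13826) = I*sqrt(13826) ≈ 117.58*I)
-39693/g = -39693*(-I*sqrt(13826)/13826) = -(-39693)*I*sqrt(13826)/13826 = 39693*I*sqrt(13826)/13826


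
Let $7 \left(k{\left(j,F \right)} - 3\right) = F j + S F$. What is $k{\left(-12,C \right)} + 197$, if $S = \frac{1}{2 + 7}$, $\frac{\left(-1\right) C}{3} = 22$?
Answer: $\frac{6554}{21} \approx 312.1$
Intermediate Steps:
$C = -66$ ($C = \left(-3\right) 22 = -66$)
$S = \frac{1}{9} \approx 0.11111$
$k{\left(j,F \right)} = 3 + \frac{F}{63} + \frac{F j}{7}$ ($k{\left(j,F \right)} = 3 + \frac{F j + \frac{F}{9}}{7} = 3 + \frac{\frac{F}{9} + F j}{7} = 3 + \left(\frac{F}{63} + \frac{F j}{7}\right) = 3 + \frac{F}{63} + \frac{F j}{7}$)
$k{\left(-12,C \right)} + 197 = \left(3 + \frac{1}{63} \left(-66\right) + \frac{1}{7} \left(-66\right) \left(-12\right)\right) + 197 = \left(3 - \frac{22}{21} + \frac{792}{7}\right) + 197 = \frac{2417}{21} + 197 = \frac{6554}{21}$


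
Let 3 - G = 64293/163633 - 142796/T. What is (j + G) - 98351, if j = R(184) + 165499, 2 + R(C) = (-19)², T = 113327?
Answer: 1251924017267467/18544036991 ≈ 67511.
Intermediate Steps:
G = 71712116030/18544036991 (G = 3 - (64293/163633 - 142796/113327) = 3 - 1*(-16080005057/18544036991) = 3 + 16080005057/18544036991 = 71712116030/18544036991 ≈ 3.8671)
R(C) = 359 (R(C) = -2 + (-19)² = -2 + 361 = 359)
j = 165858 (j = 359 + 165499 = 165858)
(j + G) - 98351 = (165858 + 71712116030/18544036991) - 98351 = 3075748599369308/18544036991 - 98351 = 1251924017267467/18544036991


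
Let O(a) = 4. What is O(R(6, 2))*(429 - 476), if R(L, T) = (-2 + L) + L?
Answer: -188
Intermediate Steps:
R(L, T) = -2 + 2*L
O(R(6, 2))*(429 - 476) = 4*(429 - 476) = 4*(-47) = -188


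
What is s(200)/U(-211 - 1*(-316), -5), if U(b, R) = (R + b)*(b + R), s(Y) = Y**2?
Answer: 4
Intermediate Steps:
U(b, R) = (R + b)**2 (U(b, R) = (R + b)*(R + b) = (R + b)**2)
s(200)/U(-211 - 1*(-316), -5) = 200**2/((-5 + (-211 - 1*(-316)))**2) = 40000/((-5 + (-211 + 316))**2) = 40000/((-5 + 105)**2) = 40000/(100**2) = 40000/10000 = 40000*(1/10000) = 4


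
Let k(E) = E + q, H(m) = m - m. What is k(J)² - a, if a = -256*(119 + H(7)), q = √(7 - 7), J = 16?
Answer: 30720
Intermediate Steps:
q = 0 (q = √0 = 0)
H(m) = 0
k(E) = E (k(E) = E + 0 = E)
a = -30464 (a = -256*(119 + 0) = -256*119 = -30464)
k(J)² - a = 16² - 1*(-30464) = 256 + 30464 = 30720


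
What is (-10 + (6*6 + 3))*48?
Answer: 1392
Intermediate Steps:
(-10 + (6*6 + 3))*48 = (-10 + (36 + 3))*48 = (-10 + 39)*48 = 29*48 = 1392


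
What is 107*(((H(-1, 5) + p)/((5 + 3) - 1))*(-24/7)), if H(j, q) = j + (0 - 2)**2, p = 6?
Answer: -23112/49 ≈ -471.67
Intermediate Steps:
H(j, q) = 4 + j (H(j, q) = j + (-2)**2 = j + 4 = 4 + j)
107*(((H(-1, 5) + p)/((5 + 3) - 1))*(-24/7)) = 107*((((4 - 1) + 6)/((5 + 3) - 1))*(-24/7)) = 107*(((3 + 6)/(8 - 1))*(-24*1/7)) = 107*((9/7)*(-24/7)) = 107*(-216/49) = -23112/49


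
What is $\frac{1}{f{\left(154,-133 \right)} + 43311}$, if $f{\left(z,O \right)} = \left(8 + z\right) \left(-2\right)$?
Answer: $\frac{1}{42987} \approx 2.3263 \cdot 10^{-5}$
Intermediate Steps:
$f{\left(z,O \right)} = -16 - 2 z$
$\frac{1}{f{\left(154,-133 \right)} + 43311} = \frac{1}{\left(-16 - 308\right) + 43311} = \frac{1}{-324 + 43311} = \frac{1}{42987}$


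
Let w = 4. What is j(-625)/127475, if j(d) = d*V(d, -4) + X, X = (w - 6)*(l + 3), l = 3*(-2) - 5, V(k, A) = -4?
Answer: 2516/127475 ≈ 0.019737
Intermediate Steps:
l = -11 (l = -6 - 5 = -11)
X = 16 (X = (4 - 6)*(-11 + 3) = -2*(-8) = 16)
j(d) = 16 - 4*d (j(d) = d*(-4) + 16 = -4*d + 16 = 16 - 4*d)
j(-625)/127475 = (16 - 4*(-625))/127475 = (16 + 2500)*(1/127475) = 2516*(1/127475) = 2516/127475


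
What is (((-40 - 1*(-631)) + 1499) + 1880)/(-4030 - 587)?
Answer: -3970/4617 ≈ -0.85987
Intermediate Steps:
(((-40 - 1*(-631)) + 1499) + 1880)/(-4030 - 587) = (((-40 + 631) + 1499) + 1880)/(-4617) = ((591 + 1499) + 1880)*(-1/4617) = (2090 + 1880)*(-1/4617) = 3970*(-1/4617) = -3970/4617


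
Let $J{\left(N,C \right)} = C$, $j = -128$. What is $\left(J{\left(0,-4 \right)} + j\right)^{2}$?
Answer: $17424$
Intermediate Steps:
$\left(J{\left(0,-4 \right)} + j\right)^{2} = \left(-4 - 128\right)^{2} = \left(-132\right)^{2} = 17424$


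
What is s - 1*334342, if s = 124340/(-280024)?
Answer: -23405977137/70006 ≈ -3.3434e+5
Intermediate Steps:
s = -31085/70006 (s = 124340*(-1/280024) = -31085/70006 ≈ -0.44403)
s - 1*334342 = -31085/70006 - 1*334342 = -31085/70006 - 334342 = -23405977137/70006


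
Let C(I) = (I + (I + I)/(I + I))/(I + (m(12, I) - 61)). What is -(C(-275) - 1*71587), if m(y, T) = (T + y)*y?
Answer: 124990765/1746 ≈ 71587.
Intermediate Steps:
m(y, T) = y*(T + y)
C(I) = (1 + I)/(83 + 13*I) (C(I) = (I + (I + I)/(I + I))/(I + (12*(I + 12) - 61)) = (I + (2*I)/((2*I)))/(I + (12*(12 + I) - 61)) = (I + (2*I)*(1/(2*I)))/(I + ((144 + 12*I) - 61)) = (I + 1)/(I + (83 + 12*I)) = (1 + I)/(83 + 13*I))
-(C(-275) - 1*71587) = -((1 - 275)/(83 + 13*(-275)) - 1*71587) = -(-274/(83 - 3575) - 71587) = -(-274/(-3492) - 71587) = -(-1/3492*(-274) - 71587) = -(137/1746 - 71587) = -1*(-124990765/1746) = 124990765/1746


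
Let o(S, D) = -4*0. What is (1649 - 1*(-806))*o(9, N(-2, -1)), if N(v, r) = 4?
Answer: 0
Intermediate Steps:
o(S, D) = 0
(1649 - 1*(-806))*o(9, N(-2, -1)) = (1649 - 1*(-806))*0 = (1649 + 806)*0 = 2455*0 = 0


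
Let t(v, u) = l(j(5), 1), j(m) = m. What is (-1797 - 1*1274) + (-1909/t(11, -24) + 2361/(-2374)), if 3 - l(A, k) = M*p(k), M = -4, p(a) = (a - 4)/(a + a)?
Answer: -17346779/7122 ≈ -2435.7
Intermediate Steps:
p(a) = (-4 + a)/(2*a) (p(a) = (-4 + a)/((2*a)) = (-4 + a)*(1/(2*a)) = (-4 + a)/(2*a))
l(A, k) = 3 + 2*(-4 + k)/k (l(A, k) = 3 - (-4)*(-4 + k)/(2*k) = 3 - (-2)*(-4 + k)/k = 3 + 2*(-4 + k)/k)
t(v, u) = -3 (t(v, u) = 5 - 8/1 = 5 - 8*1 = 5 - 8 = -3)
(-1797 - 1*1274) + (-1909/t(11, -24) + 2361/(-2374)) = (-1797 - 1*1274) + (-1909/(-3) + 2361/(-2374)) = (-1797 - 1274) + (-1909*(-1/3) + 2361*(-1/2374)) = -3071 + (1909/3 - 2361/2374) = -3071 + 4524883/7122 = -17346779/7122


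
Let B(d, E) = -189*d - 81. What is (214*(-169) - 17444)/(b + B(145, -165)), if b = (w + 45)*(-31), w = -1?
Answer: 5361/2885 ≈ 1.8582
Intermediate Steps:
b = -1364 (b = (-1 + 45)*(-31) = 44*(-31) = -1364)
B(d, E) = -81 - 189*d
(214*(-169) - 17444)/(b + B(145, -165)) = (214*(-169) - 17444)/(-1364 + (-81 - 189*145)) = (-36166 - 17444)/(-1364 + (-81 - 27405)) = -53610/(-1364 - 27486) = -53610/(-28850) = -53610*(-1/28850) = 5361/2885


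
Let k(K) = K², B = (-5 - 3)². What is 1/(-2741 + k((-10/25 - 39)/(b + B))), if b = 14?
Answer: -152100/416867291 ≈ -0.00036486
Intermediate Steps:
B = 64 (B = (-8)² = 64)
1/(-2741 + k((-10/25 - 39)/(b + B))) = 1/(-2741 + ((-10/25 - 39)/(14 + 64))²) = 1/(-2741 + ((-10*1/25 - 39)/78)²) = 1/(-2741 + ((-⅖ - 39)*(1/78))²) = 1/(-2741 + (-197/5*1/78)²) = 1/(-2741 + (-197/390)²) = 1/(-2741 + 38809/152100) = 1/(-416867291/152100) = -152100/416867291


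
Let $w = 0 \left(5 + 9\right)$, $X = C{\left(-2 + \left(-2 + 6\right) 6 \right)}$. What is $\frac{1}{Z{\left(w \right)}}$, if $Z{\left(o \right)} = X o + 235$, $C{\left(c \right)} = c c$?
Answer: $\frac{1}{235} \approx 0.0042553$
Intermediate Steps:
$C{\left(c \right)} = c^{2}$
$X = 484$ ($X = \left(-2 + \left(-2 + 6\right) 6\right)^{2} = \left(-2 + 4 \cdot 6\right)^{2} = \left(-2 + 24\right)^{2} = 22^{2} = 484$)
$w = 0$ ($w = 0 \cdot 14 = 0$)
$Z{\left(o \right)} = 235 + 484 o$ ($Z{\left(o \right)} = 484 o + 235 = 235 + 484 o$)
$\frac{1}{Z{\left(w \right)}} = \frac{1}{235 + 484 \cdot 0} = \frac{1}{235 + 0} = \frac{1}{235}$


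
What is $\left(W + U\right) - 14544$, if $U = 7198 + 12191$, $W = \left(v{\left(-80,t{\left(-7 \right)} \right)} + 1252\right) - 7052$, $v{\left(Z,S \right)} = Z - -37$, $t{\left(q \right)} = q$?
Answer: $-998$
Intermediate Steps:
$v{\left(Z,S \right)} = 37 + Z$ ($v{\left(Z,S \right)} = Z + 37 = 37 + Z$)
$W = -5843$ ($W = \left(\left(37 - 80\right) + 1252\right) - 7052 = \left(-43 + 1252\right) - 7052 = 1209 - 7052 = -5843$)
$U = 19389$
$\left(W + U\right) - 14544 = \left(-5843 + 19389\right) - 14544 = 13546 - 14544 = -998$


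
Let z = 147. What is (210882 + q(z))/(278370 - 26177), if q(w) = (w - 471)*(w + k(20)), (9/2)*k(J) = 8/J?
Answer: 816126/1260965 ≈ 0.64722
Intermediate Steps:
k(J) = 16/(9*J) (k(J) = 2*(8/J)/9 = 16/(9*J))
q(w) = (-471 + w)*(4/45 + w) (q(w) = (w - 471)*(w + (16/9)/20) = (-471 + w)*(w + (16/9)*(1/20)) = (-471 + w)*(w + 4/45) = (-471 + w)*(4/45 + w))
(210882 + q(z))/(278370 - 26177) = (210882 + (-628/15 + 147**2 - 21191/45*147))/(278370 - 26177) = (210882 + (-628/15 + 21609 - 1038359/15))/252193 = (210882 - 238284/5)*(1/252193) = (816126/5)*(1/252193) = 816126/1260965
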